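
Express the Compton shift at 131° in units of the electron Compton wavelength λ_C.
1.6561 λ_C

The Compton shift formula is:
Δλ = λ_C(1 - cos θ)

Dividing both sides by λ_C:
Δλ/λ_C = 1 - cos θ

For θ = 131°:
Δλ/λ_C = 1 - cos(131°)
Δλ/λ_C = 1 - -0.6561
Δλ/λ_C = 1.6561

This means the shift is 1.6561 × λ_C = 4.0181 pm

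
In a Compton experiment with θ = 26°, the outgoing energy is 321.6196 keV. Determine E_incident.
343.5000 keV

Convert final energy to wavelength (hc ≈ 1239.842 keV·pm):
λ' = hc/E' = 1239.842 / 321.6196 = 3.8550 pm

Calculate the Compton shift:
Δλ = λ_C(1 - cos(26°))
Δλ = 2.4263 × (1 - cos(26°))
Δλ = 0.2456 pm

Initial wavelength:
λ = λ' - Δλ = 3.8550 - 0.2456 = 3.6094 pm

Initial energy:
E = hc/λ = 1239.842 / 3.6094 = 343.5000 keV

(Intermediate values are shown rounded; full precision is carried through to the final answer.)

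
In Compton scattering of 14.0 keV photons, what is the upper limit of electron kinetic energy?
0.7273 keV

Maximum energy transfer occurs at θ = 180° (backscattering).

Initial photon: E₀ = 14.0 keV → λ₀ = 88.5601 pm

Maximum Compton shift (at 180°):
Δλ_max = 2λ_C = 2 × 2.4263 = 4.8526 pm

Final wavelength:
λ' = 88.5601 + 4.8526 = 93.4128 pm

Minimum photon energy (maximum energy to electron):
E'_min = hc/λ' = 13.2727 keV

Maximum electron kinetic energy:
K_max = E₀ - E'_min = 14.0000 - 13.2727 = 0.7273 keV

(Intermediate values are shown rounded; full precision is carried through to the final answer.)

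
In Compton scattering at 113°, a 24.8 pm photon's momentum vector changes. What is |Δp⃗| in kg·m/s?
4.1928e-23 kg·m/s

Photon momentum magnitude is p = h/λ.

Initial momentum:
p₀ = h/λ = 6.6261e-34/2.4800e-11 = 2.6718e-23 kg·m/s

After scattering:
λ' = λ + Δλ = 24.8 + 3.3743 = 28.1743 pm
p' = h/λ' = 6.6261e-34/2.8174e-11 = 2.3518e-23 kg·m/s

Momentum is a vector; the scattered photon's direction makes angle θ = 113° with the incident direction. The magnitude of the vector change Δp⃗ = p⃗₀ − p⃗' is found from the law of cosines:
|Δp⃗|² = p₀² + p'² − 2p₀p'cos θ
|Δp⃗|² = (2.6718e-23)² + (2.3518e-23)² − 2·2.6718e-23·2.3518e-23·cos(113°)
|Δp⃗| = 4.1928e-23 kg·m/s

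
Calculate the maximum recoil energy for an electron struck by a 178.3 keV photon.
73.2848 keV

Maximum energy transfer occurs at θ = 180° (backscattering).

Initial photon: E₀ = 178.3 keV → λ₀ = 6.9537 pm

Maximum Compton shift (at 180°):
Δλ_max = 2λ_C = 2 × 2.4263 = 4.8526 pm

Final wavelength:
λ' = 6.9537 + 4.8526 = 11.8063 pm

Minimum photon energy (maximum energy to electron):
E'_min = hc/λ' = 105.0152 keV

Maximum electron kinetic energy:
K_max = E₀ - E'_min = 178.3000 - 105.0152 = 73.2848 keV

(Intermediate values are shown rounded; full precision is carried through to the final answer.)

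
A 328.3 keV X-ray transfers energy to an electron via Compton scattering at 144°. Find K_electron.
176.4663 keV

By energy conservation: K_e = E_initial - E_final

First find the scattered photon energy:
Initial wavelength: λ = hc/E = 3.7766 pm
Compton shift: Δλ = λ_C(1 - cos(144°)) = 4.3892 pm
Final wavelength: λ' = 3.7766 + 4.3892 = 8.1658 pm
Final photon energy: E' = hc/λ' = 151.8337 keV

Electron kinetic energy:
K_e = E - E' = 328.3000 - 151.8337 = 176.4663 keV

(Intermediate values are shown rounded; full precision is carried through to the final answer.)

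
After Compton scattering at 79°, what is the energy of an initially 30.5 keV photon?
29.0948 keV

First convert energy to wavelength:
λ = hc/E, with hc ≈ 1239.842 keV·pm (i.e. 1239.842 eV·nm)

For E = 30.5 keV = 30500 eV:
λ = 1239.842 keV·pm / 30.5 keV
λ = 40.6506 pm

Calculate the Compton shift:
Δλ = λ_C(1 - cos(79°)) = 2.4263 × 0.8092
Δλ = 1.9633 pm

Final wavelength:
λ' = 40.6506 + 1.9633 = 42.6139 pm

Final energy:
E' = hc/λ' = 1239.842 / 42.6139 = 29.0948 keV

(Intermediate values are shown rounded; full precision is carried through to the final answer.)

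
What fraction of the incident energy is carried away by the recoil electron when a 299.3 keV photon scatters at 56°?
0.2052 (or 20.52%)

Calculate initial and final photon energies:

Initial: E₀ = 299.3 keV → λ₀ = 4.1425 pm
Compton shift: Δλ = 1.0695 pm
Final wavelength: λ' = 5.2120 pm
Final energy: E' = 237.8819 keV

Fractional energy loss:
(E₀ - E')/E₀ = (299.3000 - 237.8819)/299.3000
= 61.4181/299.3000
= 0.2052
= 20.52%

(Intermediate values are shown rounded; full precision is carried through to the final answer.)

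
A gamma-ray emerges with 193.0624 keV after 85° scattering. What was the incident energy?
294.7000 keV

Convert final energy to wavelength (hc ≈ 1239.842 keV·pm):
λ' = hc/E' = 1239.842 / 193.0624 = 6.4220 pm

Calculate the Compton shift:
Δλ = λ_C(1 - cos(85°))
Δλ = 2.4263 × (1 - cos(85°))
Δλ = 2.2148 pm

Initial wavelength:
λ = λ' - Δλ = 6.4220 - 2.2148 = 4.2071 pm

Initial energy:
E = hc/λ = 1239.842 / 4.2071 = 294.7000 keV

(Intermediate values are shown rounded; full precision is carried through to the final answer.)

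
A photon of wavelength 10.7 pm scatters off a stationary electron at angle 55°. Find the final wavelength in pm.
11.7346 pm

Using the Compton scattering formula:
λ' = λ + Δλ = λ + λ_C(1 - cos θ)

Given:
- Initial wavelength λ = 10.7 pm
- Scattering angle θ = 55°
- Compton wavelength λ_C ≈ 2.4263 pm

Calculate the shift:
Δλ = 2.4263 × (1 - cos(55°))
Δλ = 2.4263 × 0.4264
Δλ = 1.0346 pm

Final wavelength:
λ' = 10.7 + 1.0346 = 11.7346 pm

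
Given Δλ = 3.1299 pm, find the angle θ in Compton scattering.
106.86°

From the Compton formula Δλ = λ_C(1 - cos θ), we can solve for θ:

cos θ = 1 - Δλ/λ_C

Given:
- Δλ = 3.1299 pm
- λ_C = h/(m_e·c) ≈ 2.42631024 pm

cos θ = 1 - 3.1299/2.42631024
cos θ = 1 - 1.289983
cos θ = -0.289983

θ = arccos(-0.289983)
θ = 106.86°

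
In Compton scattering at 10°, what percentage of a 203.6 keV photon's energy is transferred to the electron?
0.0060 (or 0.60%)

Calculate initial and final photon energies:

Initial: E₀ = 203.6 keV → λ₀ = 6.0896 pm
Compton shift: Δλ = 0.0369 pm
Final wavelength: λ' = 6.1265 pm
Final energy: E' = 202.3750 keV

Fractional energy loss:
(E₀ - E')/E₀ = (203.6000 - 202.3750)/203.6000
= 1.2250/203.6000
= 0.0060
= 0.60%

(Intermediate values are shown rounded; full precision is carried through to the final answer.)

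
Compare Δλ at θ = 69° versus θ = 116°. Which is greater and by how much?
116° produces the larger shift by a factor of 2.242

Calculate both shifts using Δλ = λ_C(1 - cos θ):

For θ₁ = 69°:
Δλ₁ = 2.4263 × (1 - cos(69°))
Δλ₁ = 2.4263 × 0.6416
Δλ₁ = 1.5568 pm

For θ₂ = 116°:
Δλ₂ = 2.4263 × (1 - cos(116°))
Δλ₂ = 2.4263 × 1.4384
Δλ₂ = 3.4899 pm

The 116° angle produces the larger shift.
Ratio: 3.4899/1.5568 = 2.242

(Intermediate values are shown rounded; full precision is carried through to the final answer.)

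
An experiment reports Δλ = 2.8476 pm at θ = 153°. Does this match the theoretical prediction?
No, inconsistent

Calculate the expected shift for θ = 153°:

Δλ_expected = λ_C(1 - cos(153°))
Δλ_expected = 2.4263 × (1 - cos(153°))
Δλ_expected = 2.4263 × 1.8910
Δλ_expected = 4.5882 pm

Given shift: 2.8476 pm
Expected shift: 4.5882 pm
Difference: 1.7405 pm

The values do not match. The given shift corresponds to θ ≈ 100.0°, not 153°.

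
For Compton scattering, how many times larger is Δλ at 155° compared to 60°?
155° produces the larger shift by a factor of 3.813

Calculate both shifts using Δλ = λ_C(1 - cos θ):

For θ₁ = 60°:
Δλ₁ = 2.4263 × (1 - cos(60°))
Δλ₁ = 2.4263 × 0.5000
Δλ₁ = 1.2132 pm

For θ₂ = 155°:
Δλ₂ = 2.4263 × (1 - cos(155°))
Δλ₂ = 2.4263 × 1.9063
Δλ₂ = 4.6253 pm

The 155° angle produces the larger shift.
Ratio: 4.6253/1.2132 = 3.813

(Intermediate values are shown rounded; full precision is carried through to the final answer.)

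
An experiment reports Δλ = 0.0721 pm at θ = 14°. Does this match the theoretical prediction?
Yes, consistent

Calculate the expected shift for θ = 14°:

Δλ_expected = λ_C(1 - cos(14°))
Δλ_expected = 2.4263 × (1 - cos(14°))
Δλ_expected = 2.4263 × 0.0297
Δλ_expected = 0.0721 pm

Given shift: 0.0721 pm
Expected shift: 0.0721 pm
Difference: 0.0000 pm

The values match. This is consistent with Compton scattering at the stated angle.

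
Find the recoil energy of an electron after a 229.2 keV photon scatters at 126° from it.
95.3351 keV

By energy conservation: K_e = E_initial - E_final

First find the scattered photon energy:
Initial wavelength: λ = hc/E = 5.4094 pm
Compton shift: Δλ = λ_C(1 - cos(126°)) = 3.8525 pm
Final wavelength: λ' = 5.4094 + 3.8525 = 9.2619 pm
Final photon energy: E' = hc/λ' = 133.8649 keV

Electron kinetic energy:
K_e = E - E' = 229.2000 - 133.8649 = 95.3351 keV

(Intermediate values are shown rounded; full precision is carried through to the final answer.)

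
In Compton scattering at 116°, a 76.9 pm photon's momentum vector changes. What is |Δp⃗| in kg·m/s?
1.4299e-23 kg·m/s

Photon momentum magnitude is p = h/λ.

Initial momentum:
p₀ = h/λ = 6.6261e-34/7.6900e-11 = 8.6165e-24 kg·m/s

After scattering:
λ' = λ + Δλ = 76.9 + 3.4899 = 80.3899 pm
p' = h/λ' = 6.6261e-34/8.0390e-11 = 8.2424e-24 kg·m/s

Momentum is a vector; the scattered photon's direction makes angle θ = 116° with the incident direction. The magnitude of the vector change Δp⃗ = p⃗₀ − p⃗' is found from the law of cosines:
|Δp⃗|² = p₀² + p'² − 2p₀p'cos θ
|Δp⃗|² = (8.6165e-24)² + (8.2424e-24)² − 2·8.6165e-24·8.2424e-24·cos(116°)
|Δp⃗| = 1.4299e-23 kg·m/s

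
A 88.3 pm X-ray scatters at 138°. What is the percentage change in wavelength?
4.7898%

Calculate the Compton shift:
Δλ = λ_C(1 - cos(138°))
Δλ = 2.4263 × (1 - cos(138°))
Δλ = 2.4263 × 1.7431
Δλ = 4.2294 pm

Percentage change:
(Δλ/λ₀) × 100 = (4.2294/88.3) × 100
= 4.7898%

(Intermediate values are shown rounded; full precision is carried through to the final answer.)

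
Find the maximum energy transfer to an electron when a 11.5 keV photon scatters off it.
0.4953 keV

Maximum energy transfer occurs at θ = 180° (backscattering).

Initial photon: E₀ = 11.5 keV → λ₀ = 107.8123 pm

Maximum Compton shift (at 180°):
Δλ_max = 2λ_C = 2 × 2.4263 = 4.8526 pm

Final wavelength:
λ' = 107.8123 + 4.8526 = 112.6650 pm

Minimum photon energy (maximum energy to electron):
E'_min = hc/λ' = 11.0047 keV

Maximum electron kinetic energy:
K_max = E₀ - E'_min = 11.5000 - 11.0047 = 0.4953 keV

(Intermediate values are shown rounded; full precision is carried through to the final answer.)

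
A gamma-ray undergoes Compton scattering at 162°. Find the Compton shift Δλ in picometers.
4.7339 pm

Using the Compton scattering formula:
Δλ = λ_C(1 - cos θ)

where λ_C = h/(m_e·c) ≈ 2.4263 pm is the Compton wavelength of an electron.

For θ = 162°:
cos(162°) = -0.9511
1 - cos(162°) = 1.9511

Δλ = 2.4263 × 1.9511
Δλ = 4.7339 pm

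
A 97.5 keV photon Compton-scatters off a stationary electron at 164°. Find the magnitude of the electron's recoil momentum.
8.9170e-23 kg·m/s

The electron is initially at rest, so by conservation of momentum:
p⃗_e = p⃗₀ − p⃗'  (incident photon momentum minus scattered photon momentum)

Photon momentum magnitudes (p = h/λ = E/c):
λ₀ = hc/E₀ = 12.7163 pm → p₀ = h/λ₀ = 5.2107e-23 kg·m/s
Δλ = λ_C(1 − cos 164°) = 4.7586 pm
λ' = 17.4750 pm → p' = h/λ' = 3.7918e-23 kg·m/s

The scattered photon makes angle θ = 164° with the incident direction, so by the law of cosines:
|p⃗_e|² = p₀² + p'² − 2p₀p'cos θ
|p⃗_e|² = (5.2107e-23)² + (3.7918e-23)² − 2·5.2107e-23·3.7918e-23·cos(164°)
|p⃗_e| = 8.9170e-23 kg·m/s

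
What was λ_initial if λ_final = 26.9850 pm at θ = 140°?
22.7000 pm

From λ' = λ + Δλ, we have λ = λ' - Δλ

First calculate the Compton shift:
Δλ = λ_C(1 - cos θ)
Δλ = 2.4263 × (1 - cos(140°))
Δλ = 2.4263 × 1.7660
Δλ = 4.2850 pm

Initial wavelength:
λ = λ' - Δλ
λ = 26.9850 - 4.2850
λ = 22.7000 pm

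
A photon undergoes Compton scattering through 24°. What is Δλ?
0.2098 pm

Using the Compton scattering formula:
Δλ = λ_C(1 - cos θ)

where λ_C = h/(m_e·c) ≈ 2.4263 pm is the Compton wavelength of an electron.

For θ = 24°:
cos(24°) = 0.9135
1 - cos(24°) = 0.0865

Δλ = 2.4263 × 0.0865
Δλ = 0.2098 pm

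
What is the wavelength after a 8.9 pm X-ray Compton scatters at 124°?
12.6831 pm

Using the Compton scattering formula:
λ' = λ + Δλ = λ + λ_C(1 - cos θ)

Given:
- Initial wavelength λ = 8.9 pm
- Scattering angle θ = 124°
- Compton wavelength λ_C ≈ 2.4263 pm

Calculate the shift:
Δλ = 2.4263 × (1 - cos(124°))
Δλ = 2.4263 × 1.5592
Δλ = 3.7831 pm

Final wavelength:
λ' = 8.9 + 3.7831 = 12.6831 pm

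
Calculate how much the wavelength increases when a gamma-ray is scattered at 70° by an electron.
1.5965 pm

Using the Compton scattering formula:
Δλ = λ_C(1 - cos θ)

where λ_C = h/(m_e·c) ≈ 2.4263 pm is the Compton wavelength of an electron.

For θ = 70°:
cos(70°) = 0.3420
1 - cos(70°) = 0.6580

Δλ = 2.4263 × 0.6580
Δλ = 1.5965 pm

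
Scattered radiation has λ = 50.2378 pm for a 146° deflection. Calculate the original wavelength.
45.8000 pm

From λ' = λ + Δλ, we have λ = λ' - Δλ

First calculate the Compton shift:
Δλ = λ_C(1 - cos θ)
Δλ = 2.4263 × (1 - cos(146°))
Δλ = 2.4263 × 1.8290
Δλ = 4.4378 pm

Initial wavelength:
λ = λ' - Δλ
λ = 50.2378 - 4.4378
λ = 45.8000 pm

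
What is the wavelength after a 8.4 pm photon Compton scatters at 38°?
8.9144 pm

Using the Compton scattering formula:
λ' = λ + Δλ = λ + λ_C(1 - cos θ)

Given:
- Initial wavelength λ = 8.4 pm
- Scattering angle θ = 38°
- Compton wavelength λ_C ≈ 2.4263 pm

Calculate the shift:
Δλ = 2.4263 × (1 - cos(38°))
Δλ = 2.4263 × 0.2120
Δλ = 0.5144 pm

Final wavelength:
λ' = 8.4 + 0.5144 = 8.9144 pm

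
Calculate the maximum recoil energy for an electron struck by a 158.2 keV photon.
60.4962 keV

Maximum energy transfer occurs at θ = 180° (backscattering).

Initial photon: E₀ = 158.2 keV → λ₀ = 7.8372 pm

Maximum Compton shift (at 180°):
Δλ_max = 2λ_C = 2 × 2.4263 = 4.8526 pm

Final wavelength:
λ' = 7.8372 + 4.8526 = 12.6898 pm

Minimum photon energy (maximum energy to electron):
E'_min = hc/λ' = 97.7038 keV

Maximum electron kinetic energy:
K_max = E₀ - E'_min = 158.2000 - 97.7038 = 60.4962 keV

(Intermediate values are shown rounded; full precision is carried through to the final answer.)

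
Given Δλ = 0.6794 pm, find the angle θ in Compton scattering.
43.95°

From the Compton formula Δλ = λ_C(1 - cos θ), we can solve for θ:

cos θ = 1 - Δλ/λ_C

Given:
- Δλ = 0.6794 pm
- λ_C = h/(m_e·c) ≈ 2.42631024 pm

cos θ = 1 - 0.6794/2.42631024
cos θ = 1 - 0.280014
cos θ = 0.719986

θ = arccos(0.719986)
θ = 43.95°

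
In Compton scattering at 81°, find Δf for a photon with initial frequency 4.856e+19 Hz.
1.209e+19 Hz (decrease)

Convert frequency to wavelength (c = 299792458 m/s):
λ₀ = c/f₀ = 299792458/4.856e+19 = 6.1736503e-12 m = 6.1737 pm

Calculate Compton shift:
Δλ = λ_C(1 - cos(81°)) = 2.0468 pm

Final wavelength:
λ' = λ₀ + Δλ = 6.1737 + 2.0468 = 8.2204 pm

Final frequency:
f' = c/λ' = 299792458/8.2204020e-12 = 3.6469318e+19 Hz

Frequency shift (decrease):
Δf = f₀ - f' = 4.856e+19 - 3.6469318e+19 = 1.209e+19 Hz

(Intermediate values are shown rounded; full precision is carried through to the final answer.)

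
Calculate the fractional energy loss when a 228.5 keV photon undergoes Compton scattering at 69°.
0.2229 (or 22.29%)

Calculate initial and final photon energies:

Initial: E₀ = 228.5 keV → λ₀ = 5.4260 pm
Compton shift: Δλ = 1.5568 pm
Final wavelength: λ' = 6.9828 pm
Final energy: E' = 177.5565 keV

Fractional energy loss:
(E₀ - E')/E₀ = (228.5000 - 177.5565)/228.5000
= 50.9435/228.5000
= 0.2229
= 22.29%

(Intermediate values are shown rounded; full precision is carried through to the final answer.)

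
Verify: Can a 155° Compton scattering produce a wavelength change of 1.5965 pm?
No, inconsistent

Calculate the expected shift for θ = 155°:

Δλ_expected = λ_C(1 - cos(155°))
Δλ_expected = 2.4263 × (1 - cos(155°))
Δλ_expected = 2.4263 × 1.9063
Δλ_expected = 4.6253 pm

Given shift: 1.5965 pm
Expected shift: 4.6253 pm
Difference: 3.0288 pm

The values do not match. The given shift corresponds to θ ≈ 70.0°, not 155°.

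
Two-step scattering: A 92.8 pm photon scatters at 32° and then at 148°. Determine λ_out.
97.6526 pm

Apply Compton shift twice:

First scattering at θ₁ = 32°:
Δλ₁ = λ_C(1 - cos(32°))
Δλ₁ = 2.4263 × 0.1520
Δλ₁ = 0.3687 pm

After first scattering:
λ₁ = 92.8 + 0.3687 = 93.1687 pm

Second scattering at θ₂ = 148°:
Δλ₂ = λ_C(1 - cos(148°))
Δλ₂ = 2.4263 × 1.8480
Δλ₂ = 4.4839 pm

Final wavelength:
λ₂ = 93.1687 + 4.4839 = 97.6526 pm

Total shift: Δλ_total = 0.3687 + 4.4839 = 4.8526 pm

(Intermediate values are shown rounded; full precision is carried through to the final answer.)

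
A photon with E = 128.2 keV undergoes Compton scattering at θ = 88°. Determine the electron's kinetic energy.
24.9898 keV

By energy conservation: K_e = E_initial - E_final

First find the scattered photon energy:
Initial wavelength: λ = hc/E = 9.6712 pm
Compton shift: Δλ = λ_C(1 - cos(88°)) = 2.3416 pm
Final wavelength: λ' = 9.6712 + 2.3416 = 12.0128 pm
Final photon energy: E' = hc/λ' = 103.2102 keV

Electron kinetic energy:
K_e = E - E' = 128.2000 - 103.2102 = 24.9898 keV

(Intermediate values are shown rounded; full precision is carried through to the final answer.)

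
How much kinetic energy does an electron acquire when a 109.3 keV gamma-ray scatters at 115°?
25.4997 keV

By energy conservation: K_e = E_initial - E_final

First find the scattered photon energy:
Initial wavelength: λ = hc/E = 11.3435 pm
Compton shift: Δλ = λ_C(1 - cos(115°)) = 3.4517 pm
Final wavelength: λ' = 11.3435 + 3.4517 = 14.7952 pm
Final photon energy: E' = hc/λ' = 83.8003 keV

Electron kinetic energy:
K_e = E - E' = 109.3000 - 83.8003 = 25.4997 keV

(Intermediate values are shown rounded; full precision is carried through to the final answer.)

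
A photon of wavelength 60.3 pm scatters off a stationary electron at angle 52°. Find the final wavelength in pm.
61.2325 pm

Using the Compton scattering formula:
λ' = λ + Δλ = λ + λ_C(1 - cos θ)

Given:
- Initial wavelength λ = 60.3 pm
- Scattering angle θ = 52°
- Compton wavelength λ_C ≈ 2.4263 pm

Calculate the shift:
Δλ = 2.4263 × (1 - cos(52°))
Δλ = 2.4263 × 0.3843
Δλ = 0.9325 pm

Final wavelength:
λ' = 60.3 + 0.9325 = 61.2325 pm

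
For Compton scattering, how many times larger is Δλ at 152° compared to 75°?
152° produces the larger shift by a factor of 2.540

Calculate both shifts using Δλ = λ_C(1 - cos θ):

For θ₁ = 75°:
Δλ₁ = 2.4263 × (1 - cos(75°))
Δλ₁ = 2.4263 × 0.7412
Δλ₁ = 1.7983 pm

For θ₂ = 152°:
Δλ₂ = 2.4263 × (1 - cos(152°))
Δλ₂ = 2.4263 × 1.8829
Δλ₂ = 4.5686 pm

The 152° angle produces the larger shift.
Ratio: 4.5686/1.7983 = 2.540

(Intermediate values are shown rounded; full precision is carried through to the final answer.)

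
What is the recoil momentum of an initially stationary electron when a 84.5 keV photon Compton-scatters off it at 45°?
3.3820e-23 kg·m/s

The electron is initially at rest, so by conservation of momentum:
p⃗_e = p⃗₀ − p⃗'  (incident photon momentum minus scattered photon momentum)

Photon momentum magnitudes (p = h/λ = E/c):
λ₀ = hc/E₀ = 14.6727 pm → p₀ = h/λ₀ = 4.5159e-23 kg·m/s
Δλ = λ_C(1 − cos 45°) = 0.7106 pm
λ' = 15.3833 pm → p' = h/λ' = 4.3073e-23 kg·m/s

The scattered photon makes angle θ = 45° with the incident direction, so by the law of cosines:
|p⃗_e|² = p₀² + p'² − 2p₀p'cos θ
|p⃗_e|² = (4.5159e-23)² + (4.3073e-23)² − 2·4.5159e-23·4.3073e-23·cos(45°)
|p⃗_e| = 3.3820e-23 kg·m/s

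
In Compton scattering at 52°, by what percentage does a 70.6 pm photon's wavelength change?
1.3209%

Calculate the Compton shift:
Δλ = λ_C(1 - cos(52°))
Δλ = 2.4263 × (1 - cos(52°))
Δλ = 2.4263 × 0.3843
Δλ = 0.9325 pm

Percentage change:
(Δλ/λ₀) × 100 = (0.9325/70.6) × 100
= 1.3209%

(Intermediate values are shown rounded; full precision is carried through to the final answer.)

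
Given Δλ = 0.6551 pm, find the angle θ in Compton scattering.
43.11°

From the Compton formula Δλ = λ_C(1 - cos θ), we can solve for θ:

cos θ = 1 - Δλ/λ_C

Given:
- Δλ = 0.6551 pm
- λ_C = h/(m_e·c) ≈ 2.42631024 pm

cos θ = 1 - 0.6551/2.42631024
cos θ = 1 - 0.269998
cos θ = 0.730002

θ = arccos(0.730002)
θ = 43.11°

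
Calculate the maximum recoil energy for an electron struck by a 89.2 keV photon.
23.0828 keV

Maximum energy transfer occurs at θ = 180° (backscattering).

Initial photon: E₀ = 89.2 keV → λ₀ = 13.8996 pm

Maximum Compton shift (at 180°):
Δλ_max = 2λ_C = 2 × 2.4263 = 4.8526 pm

Final wavelength:
λ' = 13.8996 + 4.8526 = 18.7522 pm

Minimum photon energy (maximum energy to electron):
E'_min = hc/λ' = 66.1172 keV

Maximum electron kinetic energy:
K_max = E₀ - E'_min = 89.2000 - 66.1172 = 23.0828 keV

(Intermediate values are shown rounded; full precision is carried through to the final answer.)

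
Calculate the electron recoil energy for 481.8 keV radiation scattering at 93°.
239.9574 keV

By energy conservation: K_e = E_initial - E_final

First find the scattered photon energy:
Initial wavelength: λ = hc/E = 2.5734 pm
Compton shift: Δλ = λ_C(1 - cos(93°)) = 2.5533 pm
Final wavelength: λ' = 2.5734 + 2.5533 = 5.1266 pm
Final photon energy: E' = hc/λ' = 241.8426 keV

Electron kinetic energy:
K_e = E - E' = 481.8000 - 241.8426 = 239.9574 keV

(Intermediate values are shown rounded; full precision is carried through to the final answer.)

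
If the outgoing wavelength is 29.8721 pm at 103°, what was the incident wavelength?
26.9000 pm

From λ' = λ + Δλ, we have λ = λ' - Δλ

First calculate the Compton shift:
Δλ = λ_C(1 - cos θ)
Δλ = 2.4263 × (1 - cos(103°))
Δλ = 2.4263 × 1.2250
Δλ = 2.9721 pm

Initial wavelength:
λ = λ' - Δλ
λ = 29.8721 - 2.9721
λ = 26.9000 pm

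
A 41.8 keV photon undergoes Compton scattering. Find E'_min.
35.9230 keV (at θ = 180°)

The scattered photon has minimum energy when its wavelength is maximum, i.e., when the Compton shift Δλ = λ_C(1 − cos θ) is maximum. This occurs at θ = 180° (backscattering), giving Δλ_max = 2λ_C = 4.8526 pm.

Initial wavelength: λ₀ = hc/E₀ = 29.6613 pm
Maximum final wavelength: λ'_max = λ₀ + 2λ_C = 29.6613 + 4.8526 = 34.5139 pm
Minimum final energy: E'_min = hc/λ'_max = 35.9230 keV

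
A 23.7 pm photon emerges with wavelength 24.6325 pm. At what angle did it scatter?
52.00°

First find the wavelength shift:
Δλ = λ' - λ = 24.6325 - 23.7 = 0.9325 pm

Using Δλ = λ_C(1 - cos θ), with λ_C = h/(m_e·c) ≈ 2.42631024 pm:
cos θ = 1 - Δλ/λ_C
cos θ = 1 - 0.9325/2.42631024
cos θ = 0.615672

θ = arccos(0.615672)
θ = 52.00°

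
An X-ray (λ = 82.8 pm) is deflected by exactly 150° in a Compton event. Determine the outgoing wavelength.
87.3276 pm

Using the Compton formula: λ' = λ + λ_C(1 − cos θ)

For θ = 150°, cos θ = -√3/2 (exact) ≈ -0.8660, so:
1 − cos 150° = 1 − (-√3/2) ≈ 1.8660

Δλ = λ_C × 1.8660 = 2.4263 × 1.8660 = 4.5276 pm

λ' = 82.8 + 4.5276 = 87.3276 pm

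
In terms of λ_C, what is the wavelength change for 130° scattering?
1.6428 λ_C

The Compton shift formula is:
Δλ = λ_C(1 - cos θ)

Dividing both sides by λ_C:
Δλ/λ_C = 1 - cos θ

For θ = 130°:
Δλ/λ_C = 1 - cos(130°)
Δλ/λ_C = 1 - -0.6428
Δλ/λ_C = 1.6428

This means the shift is 1.6428 × λ_C = 3.9859 pm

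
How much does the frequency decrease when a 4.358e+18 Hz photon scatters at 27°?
1.669e+16 Hz (decrease)

Convert frequency to wavelength (c = 299792458 m/s):
λ₀ = c/f₀ = 299792458/4.358e+18 = 6.8791294e-11 m = 68.7913 pm

Calculate Compton shift:
Δλ = λ_C(1 - cos(27°)) = 0.2645 pm

Final wavelength:
λ' = λ₀ + Δλ = 68.7913 + 0.2645 = 69.0557 pm

Final frequency:
f' = c/λ' = 299792458/6.9055746e-11 = 4.3413108e+18 Hz

Frequency shift (decrease):
Δf = f₀ - f' = 4.358e+18 - 4.3413108e+18 = 1.669e+16 Hz

(Intermediate values are shown rounded; full precision is carried through to the final answer.)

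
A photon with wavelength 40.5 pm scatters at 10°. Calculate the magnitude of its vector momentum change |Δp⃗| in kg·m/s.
2.8506e-24 kg·m/s

Photon momentum magnitude is p = h/λ.

Initial momentum:
p₀ = h/λ = 6.6261e-34/4.0500e-11 = 1.6361e-23 kg·m/s

After scattering:
λ' = λ + Δλ = 40.5 + 0.0369 = 40.5369 pm
p' = h/λ' = 6.6261e-34/4.0537e-11 = 1.6346e-23 kg·m/s

Momentum is a vector; the scattered photon's direction makes angle θ = 10° with the incident direction. The magnitude of the vector change Δp⃗ = p⃗₀ − p⃗' is found from the law of cosines:
|Δp⃗|² = p₀² + p'² − 2p₀p'cos θ
|Δp⃗|² = (1.6361e-23)² + (1.6346e-23)² − 2·1.6361e-23·1.6346e-23·cos(10°)
|Δp⃗| = 2.8506e-24 kg·m/s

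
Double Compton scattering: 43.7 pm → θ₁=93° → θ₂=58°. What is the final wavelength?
47.3939 pm

Apply Compton shift twice:

First scattering at θ₁ = 93°:
Δλ₁ = λ_C(1 - cos(93°))
Δλ₁ = 2.4263 × 1.0523
Δλ₁ = 2.5533 pm

After first scattering:
λ₁ = 43.7 + 2.5533 = 46.2533 pm

Second scattering at θ₂ = 58°:
Δλ₂ = λ_C(1 - cos(58°))
Δλ₂ = 2.4263 × 0.4701
Δλ₂ = 1.1406 pm

Final wavelength:
λ₂ = 46.2533 + 1.1406 = 47.3939 pm

Total shift: Δλ_total = 2.5533 + 1.1406 = 3.6939 pm

(Intermediate values are shown rounded; full precision is carried through to the final answer.)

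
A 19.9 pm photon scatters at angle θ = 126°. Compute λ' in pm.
23.7525 pm

Using the Compton scattering formula:
λ' = λ + Δλ = λ + λ_C(1 - cos θ)

Given:
- Initial wavelength λ = 19.9 pm
- Scattering angle θ = 126°
- Compton wavelength λ_C ≈ 2.4263 pm

Calculate the shift:
Δλ = 2.4263 × (1 - cos(126°))
Δλ = 2.4263 × 1.5878
Δλ = 3.8525 pm

Final wavelength:
λ' = 19.9 + 3.8525 = 23.7525 pm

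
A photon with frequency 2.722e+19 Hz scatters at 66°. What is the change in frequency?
3.146e+18 Hz (decrease)

Convert frequency to wavelength (c = 299792458 m/s):
λ₀ = c/f₀ = 299792458/2.722e+19 = 1.1013683e-11 m = 11.0137 pm

Calculate Compton shift:
Δλ = λ_C(1 - cos(66°)) = 1.4394 pm

Final wavelength:
λ' = λ₀ + Δλ = 11.0137 + 1.4394 = 12.4531 pm

Final frequency:
f' = c/λ' = 299792458/1.2453124e-11 = 2.4073674e+19 Hz

Frequency shift (decrease):
Δf = f₀ - f' = 2.722e+19 - 2.4073674e+19 = 3.146e+18 Hz

(Intermediate values are shown rounded; full precision is carried through to the final answer.)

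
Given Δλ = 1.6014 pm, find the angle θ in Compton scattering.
70.12°

From the Compton formula Δλ = λ_C(1 - cos θ), we can solve for θ:

cos θ = 1 - Δλ/λ_C

Given:
- Δλ = 1.6014 pm
- λ_C = h/(m_e·c) ≈ 2.42631024 pm

cos θ = 1 - 1.6014/2.42631024
cos θ = 1 - 0.660015
cos θ = 0.339985

θ = arccos(0.339985)
θ = 70.12°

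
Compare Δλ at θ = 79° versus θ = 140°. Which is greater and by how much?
140° produces the larger shift by a factor of 2.182

Calculate both shifts using Δλ = λ_C(1 - cos θ):

For θ₁ = 79°:
Δλ₁ = 2.4263 × (1 - cos(79°))
Δλ₁ = 2.4263 × 0.8092
Δλ₁ = 1.9633 pm

For θ₂ = 140°:
Δλ₂ = 2.4263 × (1 - cos(140°))
Δλ₂ = 2.4263 × 1.7660
Δλ₂ = 4.2850 pm

The 140° angle produces the larger shift.
Ratio: 4.2850/1.9633 = 2.182

(Intermediate values are shown rounded; full precision is carried through to the final answer.)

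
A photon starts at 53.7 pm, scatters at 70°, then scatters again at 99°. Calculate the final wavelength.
58.1023 pm

Apply Compton shift twice:

First scattering at θ₁ = 70°:
Δλ₁ = λ_C(1 - cos(70°))
Δλ₁ = 2.4263 × 0.6580
Δλ₁ = 1.5965 pm

After first scattering:
λ₁ = 53.7 + 1.5965 = 55.2965 pm

Second scattering at θ₂ = 99°:
Δλ₂ = λ_C(1 - cos(99°))
Δλ₂ = 2.4263 × 1.1564
Δλ₂ = 2.8059 pm

Final wavelength:
λ₂ = 55.2965 + 2.8059 = 58.1023 pm

Total shift: Δλ_total = 1.5965 + 2.8059 = 4.4023 pm

(Intermediate values are shown rounded; full precision is carried through to the final answer.)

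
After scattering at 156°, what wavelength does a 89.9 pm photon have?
94.5429 pm

Using the Compton scattering formula:
λ' = λ + Δλ = λ + λ_C(1 - cos θ)

Given:
- Initial wavelength λ = 89.9 pm
- Scattering angle θ = 156°
- Compton wavelength λ_C ≈ 2.4263 pm

Calculate the shift:
Δλ = 2.4263 × (1 - cos(156°))
Δλ = 2.4263 × 1.9135
Δλ = 4.6429 pm

Final wavelength:
λ' = 89.9 + 4.6429 = 94.5429 pm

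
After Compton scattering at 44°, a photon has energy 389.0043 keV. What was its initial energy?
494.6999 keV

Convert final energy to wavelength (hc ≈ 1239.842 keV·pm):
λ' = hc/E' = 1239.842 / 389.0043 = 3.1872 pm

Calculate the Compton shift:
Δλ = λ_C(1 - cos(44°))
Δλ = 2.4263 × (1 - cos(44°))
Δλ = 0.6810 pm

Initial wavelength:
λ = λ' - Δλ = 3.1872 - 0.6810 = 2.5063 pm

Initial energy:
E = hc/λ = 1239.842 / 2.5063 = 494.6999 keV

(Intermediate values are shown rounded; full precision is carried through to the final answer.)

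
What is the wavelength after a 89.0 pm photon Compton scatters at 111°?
92.2958 pm

Using the Compton scattering formula:
λ' = λ + Δλ = λ + λ_C(1 - cos θ)

Given:
- Initial wavelength λ = 89.0 pm
- Scattering angle θ = 111°
- Compton wavelength λ_C ≈ 2.4263 pm

Calculate the shift:
Δλ = 2.4263 × (1 - cos(111°))
Δλ = 2.4263 × 1.3584
Δλ = 3.2958 pm

Final wavelength:
λ' = 89.0 + 3.2958 = 92.2958 pm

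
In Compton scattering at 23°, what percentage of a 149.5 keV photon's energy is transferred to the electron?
0.0227 (or 2.27%)

Calculate initial and final photon energies:

Initial: E₀ = 149.5 keV → λ₀ = 8.2933 pm
Compton shift: Δλ = 0.1929 pm
Final wavelength: λ' = 8.4861 pm
Final energy: E' = 146.1020 keV

Fractional energy loss:
(E₀ - E')/E₀ = (149.5000 - 146.1020)/149.5000
= 3.3980/149.5000
= 0.0227
= 2.27%

(Intermediate values are shown rounded; full precision is carried through to the final answer.)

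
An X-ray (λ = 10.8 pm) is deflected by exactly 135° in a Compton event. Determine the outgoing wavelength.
14.9420 pm

Using the Compton formula: λ' = λ + λ_C(1 − cos θ)

For θ = 135°, cos θ = -√2/2 (exact) ≈ -0.7071, so:
1 − cos 135° = 1 − (-√2/2) ≈ 1.7071

Δλ = λ_C × 1.7071 = 2.4263 × 1.7071 = 4.1420 pm

λ' = 10.8 + 4.1420 = 14.9420 pm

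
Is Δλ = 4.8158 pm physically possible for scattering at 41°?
No, inconsistent

Calculate the expected shift for θ = 41°:

Δλ_expected = λ_C(1 - cos(41°))
Δλ_expected = 2.4263 × (1 - cos(41°))
Δλ_expected = 2.4263 × 0.2453
Δλ_expected = 0.5952 pm

Given shift: 4.8158 pm
Expected shift: 0.5952 pm
Difference: 4.2206 pm

The values do not match. The given shift corresponds to θ ≈ 170.0°, not 41°.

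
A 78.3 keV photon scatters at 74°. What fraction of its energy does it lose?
0.0999 (or 9.99%)

Calculate initial and final photon energies:

Initial: E₀ = 78.3 keV → λ₀ = 15.8345 pm
Compton shift: Δλ = 1.7575 pm
Final wavelength: λ' = 17.5920 pm
Final energy: E' = 70.4775 keV

Fractional energy loss:
(E₀ - E')/E₀ = (78.3000 - 70.4775)/78.3000
= 7.8225/78.3000
= 0.0999
= 9.99%

(Intermediate values are shown rounded; full precision is carried through to the final answer.)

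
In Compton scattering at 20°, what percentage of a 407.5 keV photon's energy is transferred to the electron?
0.0459 (or 4.59%)

Calculate initial and final photon energies:

Initial: E₀ = 407.5 keV → λ₀ = 3.0426 pm
Compton shift: Δλ = 0.1463 pm
Final wavelength: λ' = 3.1889 pm
Final energy: E' = 388.8015 keV

Fractional energy loss:
(E₀ - E')/E₀ = (407.5000 - 388.8015)/407.5000
= 18.6985/407.5000
= 0.0459
= 4.59%

(Intermediate values are shown rounded; full precision is carried through to the final answer.)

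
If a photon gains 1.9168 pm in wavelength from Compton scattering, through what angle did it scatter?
77.88°

From the Compton formula Δλ = λ_C(1 - cos θ), we can solve for θ:

cos θ = 1 - Δλ/λ_C

Given:
- Δλ = 1.9168 pm
- λ_C = h/(m_e·c) ≈ 2.42631024 pm

cos θ = 1 - 1.9168/2.42631024
cos θ = 1 - 0.790006
cos θ = 0.209994

θ = arccos(0.209994)
θ = 77.88°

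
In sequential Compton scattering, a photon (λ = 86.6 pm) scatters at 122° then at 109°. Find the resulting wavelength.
93.5283 pm

Apply Compton shift twice:

First scattering at θ₁ = 122°:
Δλ₁ = λ_C(1 - cos(122°))
Δλ₁ = 2.4263 × 1.5299
Δλ₁ = 3.7121 pm

After first scattering:
λ₁ = 86.6 + 3.7121 = 90.3121 pm

Second scattering at θ₂ = 109°:
Δλ₂ = λ_C(1 - cos(109°))
Δλ₂ = 2.4263 × 1.3256
Δλ₂ = 3.2162 pm

Final wavelength:
λ₂ = 90.3121 + 3.2162 = 93.5283 pm

Total shift: Δλ_total = 3.7121 + 3.2162 = 6.9283 pm

(Intermediate values are shown rounded; full precision is carried through to the final answer.)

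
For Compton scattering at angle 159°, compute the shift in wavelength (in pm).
4.6915 pm

Using the Compton scattering formula:
Δλ = λ_C(1 - cos θ)

where λ_C = h/(m_e·c) ≈ 2.4263 pm is the Compton wavelength of an electron.

For θ = 159°:
cos(159°) = -0.9336
1 - cos(159°) = 1.9336

Δλ = 2.4263 × 1.9336
Δλ = 4.6915 pm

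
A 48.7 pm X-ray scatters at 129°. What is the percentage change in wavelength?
8.1175%

Calculate the Compton shift:
Δλ = λ_C(1 - cos(129°))
Δλ = 2.4263 × (1 - cos(129°))
Δλ = 2.4263 × 1.6293
Δλ = 3.9532 pm

Percentage change:
(Δλ/λ₀) × 100 = (3.9532/48.7) × 100
= 8.1175%

(Intermediate values are shown rounded; full precision is carried through to the final answer.)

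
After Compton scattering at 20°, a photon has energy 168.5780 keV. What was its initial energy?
172.0000 keV

Convert final energy to wavelength (hc ≈ 1239.842 keV·pm):
λ' = hc/E' = 1239.842 / 168.5780 = 7.3547 pm

Calculate the Compton shift:
Δλ = λ_C(1 - cos(20°))
Δλ = 2.4263 × (1 - cos(20°))
Δλ = 0.1463 pm

Initial wavelength:
λ = λ' - Δλ = 7.3547 - 0.1463 = 7.2084 pm

Initial energy:
E = hc/λ = 1239.842 / 7.2084 = 172.0000 keV

(Intermediate values are shown rounded; full precision is carried through to the final answer.)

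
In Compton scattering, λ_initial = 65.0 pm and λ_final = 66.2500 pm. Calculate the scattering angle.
61.00°

First find the wavelength shift:
Δλ = λ' - λ = 66.2500 - 65.0 = 1.2500 pm

Using Δλ = λ_C(1 - cos θ), with λ_C = h/(m_e·c) ≈ 2.42631024 pm:
cos θ = 1 - Δλ/λ_C
cos θ = 1 - 1.2500/2.42631024
cos θ = 0.484814

θ = arccos(0.484814)
θ = 61.00°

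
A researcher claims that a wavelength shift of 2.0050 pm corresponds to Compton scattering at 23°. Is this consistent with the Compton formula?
No, inconsistent

Calculate the expected shift for θ = 23°:

Δλ_expected = λ_C(1 - cos(23°))
Δλ_expected = 2.4263 × (1 - cos(23°))
Δλ_expected = 2.4263 × 0.0795
Δλ_expected = 0.1929 pm

Given shift: 2.0050 pm
Expected shift: 0.1929 pm
Difference: 1.8121 pm

The values do not match. The given shift corresponds to θ ≈ 80.0°, not 23°.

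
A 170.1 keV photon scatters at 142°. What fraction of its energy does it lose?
0.3731 (or 37.31%)

Calculate initial and final photon energies:

Initial: E₀ = 170.1 keV → λ₀ = 7.2889 pm
Compton shift: Δλ = 4.3383 pm
Final wavelength: λ' = 11.6272 pm
Final energy: E' = 106.6332 keV

Fractional energy loss:
(E₀ - E')/E₀ = (170.1000 - 106.6332)/170.1000
= 63.4668/170.1000
= 0.3731
= 37.31%

(Intermediate values are shown rounded; full precision is carried through to the final answer.)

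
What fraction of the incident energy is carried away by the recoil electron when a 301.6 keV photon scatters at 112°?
0.4479 (or 44.79%)

Calculate initial and final photon energies:

Initial: E₀ = 301.6 keV → λ₀ = 4.1109 pm
Compton shift: Δλ = 3.3352 pm
Final wavelength: λ' = 7.4461 pm
Final energy: E' = 166.5088 keV

Fractional energy loss:
(E₀ - E')/E₀ = (301.6000 - 166.5088)/301.6000
= 135.0912/301.6000
= 0.4479
= 44.79%

(Intermediate values are shown rounded; full precision is carried through to the final answer.)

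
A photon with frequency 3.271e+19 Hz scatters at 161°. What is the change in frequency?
1.112e+19 Hz (decrease)

Convert frequency to wavelength (c = 299792458 m/s):
λ₀ = c/f₀ = 299792458/3.271e+19 = 9.1651623e-12 m = 9.1652 pm

Calculate Compton shift:
Δλ = λ_C(1 - cos(161°)) = 4.7204 pm

Final wavelength:
λ' = λ₀ + Δλ = 9.1652 + 4.7204 = 13.8856 pm

Final frequency:
f' = c/λ' = 299792458/1.3885594e-11 = 2.1590179e+19 Hz

Frequency shift (decrease):
Δf = f₀ - f' = 3.271e+19 - 2.1590179e+19 = 1.112e+19 Hz

(Intermediate values are shown rounded; full precision is carried through to the final answer.)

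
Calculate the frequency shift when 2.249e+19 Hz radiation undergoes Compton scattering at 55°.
1.620e+18 Hz (decrease)

Convert frequency to wavelength (c = 299792458 m/s):
λ₀ = c/f₀ = 299792458/2.249e+19 = 1.3330034e-11 m = 13.3300 pm

Calculate Compton shift:
Δλ = λ_C(1 - cos(55°)) = 1.0346 pm

Final wavelength:
λ' = λ₀ + Δλ = 13.3300 + 1.0346 = 14.3647 pm

Final frequency:
f' = c/λ' = 299792458/1.4364670e-11 = 2.0870126e+19 Hz

Frequency shift (decrease):
Δf = f₀ - f' = 2.249e+19 - 2.0870126e+19 = 1.620e+18 Hz

(Intermediate values are shown rounded; full precision is carried through to the final answer.)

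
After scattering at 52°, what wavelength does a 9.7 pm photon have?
10.6325 pm

Using the Compton scattering formula:
λ' = λ + Δλ = λ + λ_C(1 - cos θ)

Given:
- Initial wavelength λ = 9.7 pm
- Scattering angle θ = 52°
- Compton wavelength λ_C ≈ 2.4263 pm

Calculate the shift:
Δλ = 2.4263 × (1 - cos(52°))
Δλ = 2.4263 × 0.3843
Δλ = 0.9325 pm

Final wavelength:
λ' = 9.7 + 0.9325 = 10.6325 pm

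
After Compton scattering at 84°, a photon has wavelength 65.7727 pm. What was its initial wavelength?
63.6000 pm

From λ' = λ + Δλ, we have λ = λ' - Δλ

First calculate the Compton shift:
Δλ = λ_C(1 - cos θ)
Δλ = 2.4263 × (1 - cos(84°))
Δλ = 2.4263 × 0.8955
Δλ = 2.1727 pm

Initial wavelength:
λ = λ' - Δλ
λ = 65.7727 - 2.1727
λ = 63.6000 pm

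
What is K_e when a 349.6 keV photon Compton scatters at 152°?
196.8174 keV

By energy conservation: K_e = E_initial - E_final

First find the scattered photon energy:
Initial wavelength: λ = hc/E = 3.5465 pm
Compton shift: Δλ = λ_C(1 - cos(152°)) = 4.5686 pm
Final wavelength: λ' = 3.5465 + 4.5686 = 8.1151 pm
Final photon energy: E' = hc/λ' = 152.7826 keV

Electron kinetic energy:
K_e = E - E' = 349.6000 - 152.7826 = 196.8174 keV

(Intermediate values are shown rounded; full precision is carried through to the final answer.)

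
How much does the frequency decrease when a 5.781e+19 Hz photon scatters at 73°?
1.438e+19 Hz (decrease)

Convert frequency to wavelength (c = 299792458 m/s):
λ₀ = c/f₀ = 299792458/5.781e+19 = 5.1858235e-12 m = 5.1858 pm

Calculate Compton shift:
Δλ = λ_C(1 - cos(73°)) = 1.7169 pm

Final wavelength:
λ' = λ₀ + Δλ = 5.1858 + 1.7169 = 6.9027 pm

Final frequency:
f' = c/λ' = 299792458/6.9027493e-12 = 4.3430877e+19 Hz

Frequency shift (decrease):
Δf = f₀ - f' = 5.781e+19 - 4.3430877e+19 = 1.438e+19 Hz

(Intermediate values are shown rounded; full precision is carried through to the final answer.)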